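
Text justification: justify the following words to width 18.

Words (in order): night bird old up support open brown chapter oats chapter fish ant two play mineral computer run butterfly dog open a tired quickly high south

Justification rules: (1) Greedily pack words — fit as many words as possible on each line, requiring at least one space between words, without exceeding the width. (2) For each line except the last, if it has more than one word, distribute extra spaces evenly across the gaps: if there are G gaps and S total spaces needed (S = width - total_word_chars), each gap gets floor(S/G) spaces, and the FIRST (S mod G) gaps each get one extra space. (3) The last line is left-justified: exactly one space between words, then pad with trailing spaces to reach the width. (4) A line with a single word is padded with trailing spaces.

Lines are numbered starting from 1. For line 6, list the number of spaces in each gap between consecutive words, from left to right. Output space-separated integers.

Answer: 7

Derivation:
Line 1: ['night', 'bird', 'old', 'up'] (min_width=17, slack=1)
Line 2: ['support', 'open', 'brown'] (min_width=18, slack=0)
Line 3: ['chapter', 'oats'] (min_width=12, slack=6)
Line 4: ['chapter', 'fish', 'ant'] (min_width=16, slack=2)
Line 5: ['two', 'play', 'mineral'] (min_width=16, slack=2)
Line 6: ['computer', 'run'] (min_width=12, slack=6)
Line 7: ['butterfly', 'dog', 'open'] (min_width=18, slack=0)
Line 8: ['a', 'tired', 'quickly'] (min_width=15, slack=3)
Line 9: ['high', 'south'] (min_width=10, slack=8)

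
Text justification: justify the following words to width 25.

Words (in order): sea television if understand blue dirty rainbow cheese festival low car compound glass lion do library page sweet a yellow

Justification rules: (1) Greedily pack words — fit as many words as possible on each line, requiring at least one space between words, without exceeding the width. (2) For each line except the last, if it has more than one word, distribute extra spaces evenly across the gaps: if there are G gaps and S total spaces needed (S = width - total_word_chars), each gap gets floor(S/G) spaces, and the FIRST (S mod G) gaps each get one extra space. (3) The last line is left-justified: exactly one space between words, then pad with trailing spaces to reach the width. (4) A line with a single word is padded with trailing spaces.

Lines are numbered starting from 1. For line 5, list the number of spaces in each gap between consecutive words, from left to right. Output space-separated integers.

Answer: 3 3 2

Derivation:
Line 1: ['sea', 'television', 'if'] (min_width=17, slack=8)
Line 2: ['understand', 'blue', 'dirty'] (min_width=21, slack=4)
Line 3: ['rainbow', 'cheese', 'festival'] (min_width=23, slack=2)
Line 4: ['low', 'car', 'compound', 'glass'] (min_width=22, slack=3)
Line 5: ['lion', 'do', 'library', 'page'] (min_width=20, slack=5)
Line 6: ['sweet', 'a', 'yellow'] (min_width=14, slack=11)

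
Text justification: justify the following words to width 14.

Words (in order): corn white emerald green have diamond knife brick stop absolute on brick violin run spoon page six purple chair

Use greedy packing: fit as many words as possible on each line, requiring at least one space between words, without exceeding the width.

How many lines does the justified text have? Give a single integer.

Line 1: ['corn', 'white'] (min_width=10, slack=4)
Line 2: ['emerald', 'green'] (min_width=13, slack=1)
Line 3: ['have', 'diamond'] (min_width=12, slack=2)
Line 4: ['knife', 'brick'] (min_width=11, slack=3)
Line 5: ['stop', 'absolute'] (min_width=13, slack=1)
Line 6: ['on', 'brick'] (min_width=8, slack=6)
Line 7: ['violin', 'run'] (min_width=10, slack=4)
Line 8: ['spoon', 'page', 'six'] (min_width=14, slack=0)
Line 9: ['purple', 'chair'] (min_width=12, slack=2)
Total lines: 9

Answer: 9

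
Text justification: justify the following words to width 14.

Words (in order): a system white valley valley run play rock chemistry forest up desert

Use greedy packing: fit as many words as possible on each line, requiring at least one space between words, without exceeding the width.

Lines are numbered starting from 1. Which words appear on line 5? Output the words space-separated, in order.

Answer: forest up

Derivation:
Line 1: ['a', 'system', 'white'] (min_width=14, slack=0)
Line 2: ['valley', 'valley'] (min_width=13, slack=1)
Line 3: ['run', 'play', 'rock'] (min_width=13, slack=1)
Line 4: ['chemistry'] (min_width=9, slack=5)
Line 5: ['forest', 'up'] (min_width=9, slack=5)
Line 6: ['desert'] (min_width=6, slack=8)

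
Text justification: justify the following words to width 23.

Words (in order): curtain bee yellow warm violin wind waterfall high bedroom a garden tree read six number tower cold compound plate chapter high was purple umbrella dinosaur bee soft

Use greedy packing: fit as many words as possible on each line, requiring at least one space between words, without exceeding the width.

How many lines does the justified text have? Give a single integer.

Line 1: ['curtain', 'bee', 'yellow', 'warm'] (min_width=23, slack=0)
Line 2: ['violin', 'wind', 'waterfall'] (min_width=21, slack=2)
Line 3: ['high', 'bedroom', 'a', 'garden'] (min_width=21, slack=2)
Line 4: ['tree', 'read', 'six', 'number'] (min_width=20, slack=3)
Line 5: ['tower', 'cold', 'compound'] (min_width=19, slack=4)
Line 6: ['plate', 'chapter', 'high', 'was'] (min_width=22, slack=1)
Line 7: ['purple', 'umbrella'] (min_width=15, slack=8)
Line 8: ['dinosaur', 'bee', 'soft'] (min_width=17, slack=6)
Total lines: 8

Answer: 8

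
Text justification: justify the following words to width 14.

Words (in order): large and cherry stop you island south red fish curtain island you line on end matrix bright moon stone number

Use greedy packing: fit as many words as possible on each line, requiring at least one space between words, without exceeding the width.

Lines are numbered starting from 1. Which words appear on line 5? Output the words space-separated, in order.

Answer: curtain island

Derivation:
Line 1: ['large', 'and'] (min_width=9, slack=5)
Line 2: ['cherry', 'stop'] (min_width=11, slack=3)
Line 3: ['you', 'island'] (min_width=10, slack=4)
Line 4: ['south', 'red', 'fish'] (min_width=14, slack=0)
Line 5: ['curtain', 'island'] (min_width=14, slack=0)
Line 6: ['you', 'line', 'on'] (min_width=11, slack=3)
Line 7: ['end', 'matrix'] (min_width=10, slack=4)
Line 8: ['bright', 'moon'] (min_width=11, slack=3)
Line 9: ['stone', 'number'] (min_width=12, slack=2)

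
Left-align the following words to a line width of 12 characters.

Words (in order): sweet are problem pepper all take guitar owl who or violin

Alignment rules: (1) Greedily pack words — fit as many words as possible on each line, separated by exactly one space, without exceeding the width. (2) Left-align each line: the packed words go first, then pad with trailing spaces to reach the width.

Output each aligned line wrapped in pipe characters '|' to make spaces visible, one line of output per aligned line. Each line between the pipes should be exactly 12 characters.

Answer: |sweet are   |
|problem     |
|pepper all  |
|take guitar |
|owl who or  |
|violin      |

Derivation:
Line 1: ['sweet', 'are'] (min_width=9, slack=3)
Line 2: ['problem'] (min_width=7, slack=5)
Line 3: ['pepper', 'all'] (min_width=10, slack=2)
Line 4: ['take', 'guitar'] (min_width=11, slack=1)
Line 5: ['owl', 'who', 'or'] (min_width=10, slack=2)
Line 6: ['violin'] (min_width=6, slack=6)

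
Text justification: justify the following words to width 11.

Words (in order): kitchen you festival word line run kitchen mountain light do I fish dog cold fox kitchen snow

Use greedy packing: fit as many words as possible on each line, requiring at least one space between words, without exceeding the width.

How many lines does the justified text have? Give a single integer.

Line 1: ['kitchen', 'you'] (min_width=11, slack=0)
Line 2: ['festival'] (min_width=8, slack=3)
Line 3: ['word', 'line'] (min_width=9, slack=2)
Line 4: ['run', 'kitchen'] (min_width=11, slack=0)
Line 5: ['mountain'] (min_width=8, slack=3)
Line 6: ['light', 'do', 'I'] (min_width=10, slack=1)
Line 7: ['fish', 'dog'] (min_width=8, slack=3)
Line 8: ['cold', 'fox'] (min_width=8, slack=3)
Line 9: ['kitchen'] (min_width=7, slack=4)
Line 10: ['snow'] (min_width=4, slack=7)
Total lines: 10

Answer: 10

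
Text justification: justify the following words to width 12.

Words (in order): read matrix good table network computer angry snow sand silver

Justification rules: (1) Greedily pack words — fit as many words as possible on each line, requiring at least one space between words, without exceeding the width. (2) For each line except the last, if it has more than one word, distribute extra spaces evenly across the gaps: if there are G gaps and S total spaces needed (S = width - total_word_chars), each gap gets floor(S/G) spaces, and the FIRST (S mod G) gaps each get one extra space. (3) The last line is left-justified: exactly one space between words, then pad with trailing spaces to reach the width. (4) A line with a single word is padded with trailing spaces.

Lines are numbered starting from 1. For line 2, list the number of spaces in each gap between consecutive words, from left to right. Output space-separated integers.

Answer: 3

Derivation:
Line 1: ['read', 'matrix'] (min_width=11, slack=1)
Line 2: ['good', 'table'] (min_width=10, slack=2)
Line 3: ['network'] (min_width=7, slack=5)
Line 4: ['computer'] (min_width=8, slack=4)
Line 5: ['angry', 'snow'] (min_width=10, slack=2)
Line 6: ['sand', 'silver'] (min_width=11, slack=1)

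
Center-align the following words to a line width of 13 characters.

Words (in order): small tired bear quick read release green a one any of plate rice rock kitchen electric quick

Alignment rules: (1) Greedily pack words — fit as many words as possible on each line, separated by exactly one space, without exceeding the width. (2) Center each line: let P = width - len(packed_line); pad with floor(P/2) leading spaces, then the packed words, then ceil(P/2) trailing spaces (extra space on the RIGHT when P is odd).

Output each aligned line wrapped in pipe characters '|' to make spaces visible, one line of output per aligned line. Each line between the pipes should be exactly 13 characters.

Line 1: ['small', 'tired'] (min_width=11, slack=2)
Line 2: ['bear', 'quick'] (min_width=10, slack=3)
Line 3: ['read', 'release'] (min_width=12, slack=1)
Line 4: ['green', 'a', 'one'] (min_width=11, slack=2)
Line 5: ['any', 'of', 'plate'] (min_width=12, slack=1)
Line 6: ['rice', 'rock'] (min_width=9, slack=4)
Line 7: ['kitchen'] (min_width=7, slack=6)
Line 8: ['electric'] (min_width=8, slack=5)
Line 9: ['quick'] (min_width=5, slack=8)

Answer: | small tired |
| bear quick  |
|read release |
| green a one |
|any of plate |
|  rice rock  |
|   kitchen   |
|  electric   |
|    quick    |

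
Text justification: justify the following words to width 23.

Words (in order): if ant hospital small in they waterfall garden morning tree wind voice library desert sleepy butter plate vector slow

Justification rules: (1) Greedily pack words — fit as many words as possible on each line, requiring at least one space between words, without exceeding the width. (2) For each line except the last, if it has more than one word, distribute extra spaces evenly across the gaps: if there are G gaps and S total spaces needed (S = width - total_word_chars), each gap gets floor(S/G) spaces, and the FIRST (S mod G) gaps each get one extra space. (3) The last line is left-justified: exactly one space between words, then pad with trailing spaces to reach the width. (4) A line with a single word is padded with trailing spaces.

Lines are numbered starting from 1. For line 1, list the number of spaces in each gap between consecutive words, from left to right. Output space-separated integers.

Line 1: ['if', 'ant', 'hospital', 'small'] (min_width=21, slack=2)
Line 2: ['in', 'they', 'waterfall'] (min_width=17, slack=6)
Line 3: ['garden', 'morning', 'tree'] (min_width=19, slack=4)
Line 4: ['wind', 'voice', 'library'] (min_width=18, slack=5)
Line 5: ['desert', 'sleepy', 'butter'] (min_width=20, slack=3)
Line 6: ['plate', 'vector', 'slow'] (min_width=17, slack=6)

Answer: 2 2 1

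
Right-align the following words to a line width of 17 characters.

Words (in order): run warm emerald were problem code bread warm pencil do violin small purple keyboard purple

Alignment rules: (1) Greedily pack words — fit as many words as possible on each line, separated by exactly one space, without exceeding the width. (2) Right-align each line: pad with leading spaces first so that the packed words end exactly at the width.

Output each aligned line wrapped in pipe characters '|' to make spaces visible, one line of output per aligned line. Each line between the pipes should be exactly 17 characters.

Line 1: ['run', 'warm', 'emerald'] (min_width=16, slack=1)
Line 2: ['were', 'problem', 'code'] (min_width=17, slack=0)
Line 3: ['bread', 'warm', 'pencil'] (min_width=17, slack=0)
Line 4: ['do', 'violin', 'small'] (min_width=15, slack=2)
Line 5: ['purple', 'keyboard'] (min_width=15, slack=2)
Line 6: ['purple'] (min_width=6, slack=11)

Answer: | run warm emerald|
|were problem code|
|bread warm pencil|
|  do violin small|
|  purple keyboard|
|           purple|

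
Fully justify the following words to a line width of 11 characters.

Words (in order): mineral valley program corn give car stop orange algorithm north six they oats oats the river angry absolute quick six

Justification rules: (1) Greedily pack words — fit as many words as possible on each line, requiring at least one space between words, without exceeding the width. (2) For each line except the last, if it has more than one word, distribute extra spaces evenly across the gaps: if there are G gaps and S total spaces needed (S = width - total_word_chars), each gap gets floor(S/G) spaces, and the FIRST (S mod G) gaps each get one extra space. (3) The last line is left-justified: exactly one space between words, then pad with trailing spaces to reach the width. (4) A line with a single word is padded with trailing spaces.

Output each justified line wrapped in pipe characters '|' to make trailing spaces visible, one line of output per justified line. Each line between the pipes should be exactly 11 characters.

Line 1: ['mineral'] (min_width=7, slack=4)
Line 2: ['valley'] (min_width=6, slack=5)
Line 3: ['program'] (min_width=7, slack=4)
Line 4: ['corn', 'give'] (min_width=9, slack=2)
Line 5: ['car', 'stop'] (min_width=8, slack=3)
Line 6: ['orange'] (min_width=6, slack=5)
Line 7: ['algorithm'] (min_width=9, slack=2)
Line 8: ['north', 'six'] (min_width=9, slack=2)
Line 9: ['they', 'oats'] (min_width=9, slack=2)
Line 10: ['oats', 'the'] (min_width=8, slack=3)
Line 11: ['river', 'angry'] (min_width=11, slack=0)
Line 12: ['absolute'] (min_width=8, slack=3)
Line 13: ['quick', 'six'] (min_width=9, slack=2)

Answer: |mineral    |
|valley     |
|program    |
|corn   give|
|car    stop|
|orange     |
|algorithm  |
|north   six|
|they   oats|
|oats    the|
|river angry|
|absolute   |
|quick six  |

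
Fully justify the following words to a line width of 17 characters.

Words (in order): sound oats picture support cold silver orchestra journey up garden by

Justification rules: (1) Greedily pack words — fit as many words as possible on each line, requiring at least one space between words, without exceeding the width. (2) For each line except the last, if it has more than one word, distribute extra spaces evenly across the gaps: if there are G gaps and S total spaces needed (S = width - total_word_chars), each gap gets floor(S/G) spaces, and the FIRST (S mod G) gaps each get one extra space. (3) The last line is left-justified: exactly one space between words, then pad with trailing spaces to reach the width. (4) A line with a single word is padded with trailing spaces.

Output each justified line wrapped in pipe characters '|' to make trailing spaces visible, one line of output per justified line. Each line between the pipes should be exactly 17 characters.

Answer: |sound        oats|
|picture   support|
|cold       silver|
|orchestra journey|
|up garden by     |

Derivation:
Line 1: ['sound', 'oats'] (min_width=10, slack=7)
Line 2: ['picture', 'support'] (min_width=15, slack=2)
Line 3: ['cold', 'silver'] (min_width=11, slack=6)
Line 4: ['orchestra', 'journey'] (min_width=17, slack=0)
Line 5: ['up', 'garden', 'by'] (min_width=12, slack=5)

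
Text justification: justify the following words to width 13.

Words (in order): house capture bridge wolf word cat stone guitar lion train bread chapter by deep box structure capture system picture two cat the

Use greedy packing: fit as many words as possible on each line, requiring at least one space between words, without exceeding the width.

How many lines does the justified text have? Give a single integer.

Line 1: ['house', 'capture'] (min_width=13, slack=0)
Line 2: ['bridge', 'wolf'] (min_width=11, slack=2)
Line 3: ['word', 'cat'] (min_width=8, slack=5)
Line 4: ['stone', 'guitar'] (min_width=12, slack=1)
Line 5: ['lion', 'train'] (min_width=10, slack=3)
Line 6: ['bread', 'chapter'] (min_width=13, slack=0)
Line 7: ['by', 'deep', 'box'] (min_width=11, slack=2)
Line 8: ['structure'] (min_width=9, slack=4)
Line 9: ['capture'] (min_width=7, slack=6)
Line 10: ['system'] (min_width=6, slack=7)
Line 11: ['picture', 'two'] (min_width=11, slack=2)
Line 12: ['cat', 'the'] (min_width=7, slack=6)
Total lines: 12

Answer: 12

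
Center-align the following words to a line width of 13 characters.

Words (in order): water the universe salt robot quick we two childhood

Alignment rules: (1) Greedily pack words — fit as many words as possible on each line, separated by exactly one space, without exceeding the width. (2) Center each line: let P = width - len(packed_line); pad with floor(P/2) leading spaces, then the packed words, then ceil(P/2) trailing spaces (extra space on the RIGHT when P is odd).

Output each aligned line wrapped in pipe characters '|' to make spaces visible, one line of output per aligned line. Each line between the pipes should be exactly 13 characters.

Answer: |  water the  |
|universe salt|
| robot quick |
|   we two    |
|  childhood  |

Derivation:
Line 1: ['water', 'the'] (min_width=9, slack=4)
Line 2: ['universe', 'salt'] (min_width=13, slack=0)
Line 3: ['robot', 'quick'] (min_width=11, slack=2)
Line 4: ['we', 'two'] (min_width=6, slack=7)
Line 5: ['childhood'] (min_width=9, slack=4)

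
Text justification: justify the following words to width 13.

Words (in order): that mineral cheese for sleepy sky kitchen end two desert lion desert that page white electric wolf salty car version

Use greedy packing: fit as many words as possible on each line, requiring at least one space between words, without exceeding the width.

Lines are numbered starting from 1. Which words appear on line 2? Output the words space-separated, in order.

Answer: cheese for

Derivation:
Line 1: ['that', 'mineral'] (min_width=12, slack=1)
Line 2: ['cheese', 'for'] (min_width=10, slack=3)
Line 3: ['sleepy', 'sky'] (min_width=10, slack=3)
Line 4: ['kitchen', 'end'] (min_width=11, slack=2)
Line 5: ['two', 'desert'] (min_width=10, slack=3)
Line 6: ['lion', 'desert'] (min_width=11, slack=2)
Line 7: ['that', 'page'] (min_width=9, slack=4)
Line 8: ['white'] (min_width=5, slack=8)
Line 9: ['electric', 'wolf'] (min_width=13, slack=0)
Line 10: ['salty', 'car'] (min_width=9, slack=4)
Line 11: ['version'] (min_width=7, slack=6)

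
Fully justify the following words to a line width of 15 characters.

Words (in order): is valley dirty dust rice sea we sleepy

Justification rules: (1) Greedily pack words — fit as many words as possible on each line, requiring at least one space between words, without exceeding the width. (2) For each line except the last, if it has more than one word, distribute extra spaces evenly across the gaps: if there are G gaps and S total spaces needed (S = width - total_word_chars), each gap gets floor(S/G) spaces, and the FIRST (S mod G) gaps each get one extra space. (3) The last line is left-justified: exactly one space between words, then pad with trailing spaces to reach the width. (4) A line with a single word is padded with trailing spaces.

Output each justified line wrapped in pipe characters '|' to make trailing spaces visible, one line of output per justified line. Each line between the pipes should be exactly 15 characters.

Answer: |is valley dirty|
|dust  rice  sea|
|we sleepy      |

Derivation:
Line 1: ['is', 'valley', 'dirty'] (min_width=15, slack=0)
Line 2: ['dust', 'rice', 'sea'] (min_width=13, slack=2)
Line 3: ['we', 'sleepy'] (min_width=9, slack=6)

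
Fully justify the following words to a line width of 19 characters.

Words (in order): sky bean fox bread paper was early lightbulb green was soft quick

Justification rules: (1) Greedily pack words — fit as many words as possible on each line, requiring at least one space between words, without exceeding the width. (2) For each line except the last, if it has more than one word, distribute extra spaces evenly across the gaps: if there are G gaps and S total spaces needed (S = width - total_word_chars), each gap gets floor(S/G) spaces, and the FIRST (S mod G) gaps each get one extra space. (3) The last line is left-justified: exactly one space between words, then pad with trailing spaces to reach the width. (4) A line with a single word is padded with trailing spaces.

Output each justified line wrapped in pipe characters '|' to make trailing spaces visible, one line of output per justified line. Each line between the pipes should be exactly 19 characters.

Line 1: ['sky', 'bean', 'fox', 'bread'] (min_width=18, slack=1)
Line 2: ['paper', 'was', 'early'] (min_width=15, slack=4)
Line 3: ['lightbulb', 'green', 'was'] (min_width=19, slack=0)
Line 4: ['soft', 'quick'] (min_width=10, slack=9)

Answer: |sky  bean fox bread|
|paper   was   early|
|lightbulb green was|
|soft quick         |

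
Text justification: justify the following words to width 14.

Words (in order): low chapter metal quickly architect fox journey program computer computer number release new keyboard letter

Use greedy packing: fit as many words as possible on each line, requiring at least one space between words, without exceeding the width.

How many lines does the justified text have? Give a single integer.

Answer: 10

Derivation:
Line 1: ['low', 'chapter'] (min_width=11, slack=3)
Line 2: ['metal', 'quickly'] (min_width=13, slack=1)
Line 3: ['architect', 'fox'] (min_width=13, slack=1)
Line 4: ['journey'] (min_width=7, slack=7)
Line 5: ['program'] (min_width=7, slack=7)
Line 6: ['computer'] (min_width=8, slack=6)
Line 7: ['computer'] (min_width=8, slack=6)
Line 8: ['number', 'release'] (min_width=14, slack=0)
Line 9: ['new', 'keyboard'] (min_width=12, slack=2)
Line 10: ['letter'] (min_width=6, slack=8)
Total lines: 10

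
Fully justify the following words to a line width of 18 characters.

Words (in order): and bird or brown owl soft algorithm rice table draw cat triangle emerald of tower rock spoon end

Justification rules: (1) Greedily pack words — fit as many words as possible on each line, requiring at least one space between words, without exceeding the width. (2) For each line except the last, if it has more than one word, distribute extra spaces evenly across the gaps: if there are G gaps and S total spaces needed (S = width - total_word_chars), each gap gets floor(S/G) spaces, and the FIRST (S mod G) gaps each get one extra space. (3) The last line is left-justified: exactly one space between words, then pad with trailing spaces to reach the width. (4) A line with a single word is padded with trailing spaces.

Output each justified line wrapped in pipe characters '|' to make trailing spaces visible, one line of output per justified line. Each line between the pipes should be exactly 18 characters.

Line 1: ['and', 'bird', 'or', 'brown'] (min_width=17, slack=1)
Line 2: ['owl', 'soft', 'algorithm'] (min_width=18, slack=0)
Line 3: ['rice', 'table', 'draw'] (min_width=15, slack=3)
Line 4: ['cat', 'triangle'] (min_width=12, slack=6)
Line 5: ['emerald', 'of', 'tower'] (min_width=16, slack=2)
Line 6: ['rock', 'spoon', 'end'] (min_width=14, slack=4)

Answer: |and  bird or brown|
|owl soft algorithm|
|rice   table  draw|
|cat       triangle|
|emerald  of  tower|
|rock spoon end    |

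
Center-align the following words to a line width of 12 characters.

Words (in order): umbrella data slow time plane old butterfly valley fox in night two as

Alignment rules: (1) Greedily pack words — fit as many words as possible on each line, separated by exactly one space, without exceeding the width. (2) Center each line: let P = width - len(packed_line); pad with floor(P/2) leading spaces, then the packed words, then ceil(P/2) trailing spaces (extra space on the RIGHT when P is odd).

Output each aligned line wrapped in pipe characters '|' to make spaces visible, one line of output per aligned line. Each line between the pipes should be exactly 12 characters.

Answer: |  umbrella  |
| data slow  |
| time plane |
|    old     |
| butterfly  |
| valley fox |
|in night two|
|     as     |

Derivation:
Line 1: ['umbrella'] (min_width=8, slack=4)
Line 2: ['data', 'slow'] (min_width=9, slack=3)
Line 3: ['time', 'plane'] (min_width=10, slack=2)
Line 4: ['old'] (min_width=3, slack=9)
Line 5: ['butterfly'] (min_width=9, slack=3)
Line 6: ['valley', 'fox'] (min_width=10, slack=2)
Line 7: ['in', 'night', 'two'] (min_width=12, slack=0)
Line 8: ['as'] (min_width=2, slack=10)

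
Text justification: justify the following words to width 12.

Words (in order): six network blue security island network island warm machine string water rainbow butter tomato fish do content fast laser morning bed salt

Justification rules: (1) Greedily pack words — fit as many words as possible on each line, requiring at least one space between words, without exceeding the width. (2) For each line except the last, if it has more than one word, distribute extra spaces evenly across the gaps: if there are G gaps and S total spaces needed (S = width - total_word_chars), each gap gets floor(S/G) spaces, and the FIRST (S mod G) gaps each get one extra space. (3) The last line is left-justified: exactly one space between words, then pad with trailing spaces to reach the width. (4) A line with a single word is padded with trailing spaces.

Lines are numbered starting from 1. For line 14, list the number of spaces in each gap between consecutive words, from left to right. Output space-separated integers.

Answer: 2

Derivation:
Line 1: ['six', 'network'] (min_width=11, slack=1)
Line 2: ['blue'] (min_width=4, slack=8)
Line 3: ['security'] (min_width=8, slack=4)
Line 4: ['island'] (min_width=6, slack=6)
Line 5: ['network'] (min_width=7, slack=5)
Line 6: ['island', 'warm'] (min_width=11, slack=1)
Line 7: ['machine'] (min_width=7, slack=5)
Line 8: ['string', 'water'] (min_width=12, slack=0)
Line 9: ['rainbow'] (min_width=7, slack=5)
Line 10: ['butter'] (min_width=6, slack=6)
Line 11: ['tomato', 'fish'] (min_width=11, slack=1)
Line 12: ['do', 'content'] (min_width=10, slack=2)
Line 13: ['fast', 'laser'] (min_width=10, slack=2)
Line 14: ['morning', 'bed'] (min_width=11, slack=1)
Line 15: ['salt'] (min_width=4, slack=8)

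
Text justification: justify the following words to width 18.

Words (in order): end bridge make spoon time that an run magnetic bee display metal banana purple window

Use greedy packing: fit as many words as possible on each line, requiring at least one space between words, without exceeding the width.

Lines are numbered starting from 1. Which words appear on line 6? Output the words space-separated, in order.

Line 1: ['end', 'bridge', 'make'] (min_width=15, slack=3)
Line 2: ['spoon', 'time', 'that', 'an'] (min_width=18, slack=0)
Line 3: ['run', 'magnetic', 'bee'] (min_width=16, slack=2)
Line 4: ['display', 'metal'] (min_width=13, slack=5)
Line 5: ['banana', 'purple'] (min_width=13, slack=5)
Line 6: ['window'] (min_width=6, slack=12)

Answer: window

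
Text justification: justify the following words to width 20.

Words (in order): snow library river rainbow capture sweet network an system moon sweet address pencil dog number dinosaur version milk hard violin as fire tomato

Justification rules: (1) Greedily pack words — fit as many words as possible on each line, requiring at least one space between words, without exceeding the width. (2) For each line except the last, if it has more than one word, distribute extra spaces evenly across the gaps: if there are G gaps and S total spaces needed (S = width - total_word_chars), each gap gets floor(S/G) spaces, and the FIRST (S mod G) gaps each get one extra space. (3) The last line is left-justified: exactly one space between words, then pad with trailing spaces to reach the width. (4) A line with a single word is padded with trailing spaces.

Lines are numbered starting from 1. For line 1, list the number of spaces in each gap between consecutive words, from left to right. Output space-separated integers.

Line 1: ['snow', 'library', 'river'] (min_width=18, slack=2)
Line 2: ['rainbow', 'capture'] (min_width=15, slack=5)
Line 3: ['sweet', 'network', 'an'] (min_width=16, slack=4)
Line 4: ['system', 'moon', 'sweet'] (min_width=17, slack=3)
Line 5: ['address', 'pencil', 'dog'] (min_width=18, slack=2)
Line 6: ['number', 'dinosaur'] (min_width=15, slack=5)
Line 7: ['version', 'milk', 'hard'] (min_width=17, slack=3)
Line 8: ['violin', 'as', 'fire'] (min_width=14, slack=6)
Line 9: ['tomato'] (min_width=6, slack=14)

Answer: 2 2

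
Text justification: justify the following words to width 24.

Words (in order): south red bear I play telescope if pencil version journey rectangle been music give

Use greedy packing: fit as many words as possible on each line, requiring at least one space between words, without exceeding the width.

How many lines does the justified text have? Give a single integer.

Line 1: ['south', 'red', 'bear', 'I', 'play'] (min_width=21, slack=3)
Line 2: ['telescope', 'if', 'pencil'] (min_width=19, slack=5)
Line 3: ['version', 'journey'] (min_width=15, slack=9)
Line 4: ['rectangle', 'been', 'music'] (min_width=20, slack=4)
Line 5: ['give'] (min_width=4, slack=20)
Total lines: 5

Answer: 5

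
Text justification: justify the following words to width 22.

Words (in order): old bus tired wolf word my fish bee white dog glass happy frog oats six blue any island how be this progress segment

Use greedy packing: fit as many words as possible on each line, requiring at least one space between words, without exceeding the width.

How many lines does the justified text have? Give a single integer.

Answer: 6

Derivation:
Line 1: ['old', 'bus', 'tired', 'wolf'] (min_width=18, slack=4)
Line 2: ['word', 'my', 'fish', 'bee', 'white'] (min_width=22, slack=0)
Line 3: ['dog', 'glass', 'happy', 'frog'] (min_width=20, slack=2)
Line 4: ['oats', 'six', 'blue', 'any'] (min_width=17, slack=5)
Line 5: ['island', 'how', 'be', 'this'] (min_width=18, slack=4)
Line 6: ['progress', 'segment'] (min_width=16, slack=6)
Total lines: 6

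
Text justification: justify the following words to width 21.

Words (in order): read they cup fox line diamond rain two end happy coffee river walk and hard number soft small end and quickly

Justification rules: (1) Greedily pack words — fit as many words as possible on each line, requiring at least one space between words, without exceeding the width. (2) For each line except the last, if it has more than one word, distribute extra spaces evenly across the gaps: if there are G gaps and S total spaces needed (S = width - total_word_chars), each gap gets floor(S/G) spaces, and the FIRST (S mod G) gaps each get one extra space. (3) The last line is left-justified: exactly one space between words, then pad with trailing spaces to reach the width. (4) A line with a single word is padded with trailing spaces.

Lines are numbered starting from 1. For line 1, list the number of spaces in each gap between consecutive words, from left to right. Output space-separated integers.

Answer: 3 2 2

Derivation:
Line 1: ['read', 'they', 'cup', 'fox'] (min_width=17, slack=4)
Line 2: ['line', 'diamond', 'rain', 'two'] (min_width=21, slack=0)
Line 3: ['end', 'happy', 'coffee'] (min_width=16, slack=5)
Line 4: ['river', 'walk', 'and', 'hard'] (min_width=19, slack=2)
Line 5: ['number', 'soft', 'small', 'end'] (min_width=21, slack=0)
Line 6: ['and', 'quickly'] (min_width=11, slack=10)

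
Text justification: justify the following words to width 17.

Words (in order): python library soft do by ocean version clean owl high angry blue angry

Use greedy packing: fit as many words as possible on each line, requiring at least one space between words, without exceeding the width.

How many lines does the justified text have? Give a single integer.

Answer: 5

Derivation:
Line 1: ['python', 'library'] (min_width=14, slack=3)
Line 2: ['soft', 'do', 'by', 'ocean'] (min_width=16, slack=1)
Line 3: ['version', 'clean', 'owl'] (min_width=17, slack=0)
Line 4: ['high', 'angry', 'blue'] (min_width=15, slack=2)
Line 5: ['angry'] (min_width=5, slack=12)
Total lines: 5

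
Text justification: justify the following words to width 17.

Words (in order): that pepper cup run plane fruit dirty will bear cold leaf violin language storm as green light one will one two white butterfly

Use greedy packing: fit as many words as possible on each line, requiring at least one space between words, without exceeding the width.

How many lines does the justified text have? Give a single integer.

Answer: 8

Derivation:
Line 1: ['that', 'pepper', 'cup'] (min_width=15, slack=2)
Line 2: ['run', 'plane', 'fruit'] (min_width=15, slack=2)
Line 3: ['dirty', 'will', 'bear'] (min_width=15, slack=2)
Line 4: ['cold', 'leaf', 'violin'] (min_width=16, slack=1)
Line 5: ['language', 'storm', 'as'] (min_width=17, slack=0)
Line 6: ['green', 'light', 'one'] (min_width=15, slack=2)
Line 7: ['will', 'one', 'two'] (min_width=12, slack=5)
Line 8: ['white', 'butterfly'] (min_width=15, slack=2)
Total lines: 8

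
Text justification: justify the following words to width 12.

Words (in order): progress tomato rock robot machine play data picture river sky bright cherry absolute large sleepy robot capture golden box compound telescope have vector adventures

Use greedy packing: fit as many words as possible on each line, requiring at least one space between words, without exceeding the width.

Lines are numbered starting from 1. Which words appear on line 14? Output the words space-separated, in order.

Line 1: ['progress'] (min_width=8, slack=4)
Line 2: ['tomato', 'rock'] (min_width=11, slack=1)
Line 3: ['robot'] (min_width=5, slack=7)
Line 4: ['machine', 'play'] (min_width=12, slack=0)
Line 5: ['data', 'picture'] (min_width=12, slack=0)
Line 6: ['river', 'sky'] (min_width=9, slack=3)
Line 7: ['bright'] (min_width=6, slack=6)
Line 8: ['cherry'] (min_width=6, slack=6)
Line 9: ['absolute'] (min_width=8, slack=4)
Line 10: ['large', 'sleepy'] (min_width=12, slack=0)
Line 11: ['robot'] (min_width=5, slack=7)
Line 12: ['capture'] (min_width=7, slack=5)
Line 13: ['golden', 'box'] (min_width=10, slack=2)
Line 14: ['compound'] (min_width=8, slack=4)
Line 15: ['telescope'] (min_width=9, slack=3)
Line 16: ['have', 'vector'] (min_width=11, slack=1)
Line 17: ['adventures'] (min_width=10, slack=2)

Answer: compound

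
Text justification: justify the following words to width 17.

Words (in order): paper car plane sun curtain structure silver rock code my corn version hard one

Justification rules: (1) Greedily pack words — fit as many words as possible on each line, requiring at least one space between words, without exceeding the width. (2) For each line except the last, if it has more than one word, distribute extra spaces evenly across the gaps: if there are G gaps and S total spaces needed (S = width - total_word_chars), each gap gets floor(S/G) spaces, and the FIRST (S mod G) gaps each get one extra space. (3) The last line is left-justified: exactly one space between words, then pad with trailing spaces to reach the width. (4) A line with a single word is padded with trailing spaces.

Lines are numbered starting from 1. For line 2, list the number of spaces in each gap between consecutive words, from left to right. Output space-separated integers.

Line 1: ['paper', 'car', 'plane'] (min_width=15, slack=2)
Line 2: ['sun', 'curtain'] (min_width=11, slack=6)
Line 3: ['structure', 'silver'] (min_width=16, slack=1)
Line 4: ['rock', 'code', 'my', 'corn'] (min_width=17, slack=0)
Line 5: ['version', 'hard', 'one'] (min_width=16, slack=1)

Answer: 7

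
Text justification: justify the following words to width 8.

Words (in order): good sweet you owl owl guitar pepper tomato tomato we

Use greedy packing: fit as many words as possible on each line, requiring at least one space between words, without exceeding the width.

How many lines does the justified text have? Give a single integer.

Line 1: ['good'] (min_width=4, slack=4)
Line 2: ['sweet'] (min_width=5, slack=3)
Line 3: ['you', 'owl'] (min_width=7, slack=1)
Line 4: ['owl'] (min_width=3, slack=5)
Line 5: ['guitar'] (min_width=6, slack=2)
Line 6: ['pepper'] (min_width=6, slack=2)
Line 7: ['tomato'] (min_width=6, slack=2)
Line 8: ['tomato'] (min_width=6, slack=2)
Line 9: ['we'] (min_width=2, slack=6)
Total lines: 9

Answer: 9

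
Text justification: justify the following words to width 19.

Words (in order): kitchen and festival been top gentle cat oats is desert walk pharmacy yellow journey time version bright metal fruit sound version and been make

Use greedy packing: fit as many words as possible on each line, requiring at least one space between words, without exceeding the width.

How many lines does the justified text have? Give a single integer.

Answer: 10

Derivation:
Line 1: ['kitchen', 'and'] (min_width=11, slack=8)
Line 2: ['festival', 'been', 'top'] (min_width=17, slack=2)
Line 3: ['gentle', 'cat', 'oats', 'is'] (min_width=18, slack=1)
Line 4: ['desert', 'walk'] (min_width=11, slack=8)
Line 5: ['pharmacy', 'yellow'] (min_width=15, slack=4)
Line 6: ['journey', 'time'] (min_width=12, slack=7)
Line 7: ['version', 'bright'] (min_width=14, slack=5)
Line 8: ['metal', 'fruit', 'sound'] (min_width=17, slack=2)
Line 9: ['version', 'and', 'been'] (min_width=16, slack=3)
Line 10: ['make'] (min_width=4, slack=15)
Total lines: 10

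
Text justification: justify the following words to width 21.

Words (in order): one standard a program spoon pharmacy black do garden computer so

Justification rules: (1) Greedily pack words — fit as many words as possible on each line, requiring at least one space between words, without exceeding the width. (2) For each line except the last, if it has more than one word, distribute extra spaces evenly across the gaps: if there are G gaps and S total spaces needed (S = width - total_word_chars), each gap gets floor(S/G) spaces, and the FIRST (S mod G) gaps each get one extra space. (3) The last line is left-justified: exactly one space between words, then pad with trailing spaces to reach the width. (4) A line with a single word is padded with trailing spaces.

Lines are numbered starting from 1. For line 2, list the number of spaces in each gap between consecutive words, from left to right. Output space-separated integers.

Line 1: ['one', 'standard', 'a'] (min_width=14, slack=7)
Line 2: ['program', 'spoon'] (min_width=13, slack=8)
Line 3: ['pharmacy', 'black', 'do'] (min_width=17, slack=4)
Line 4: ['garden', 'computer', 'so'] (min_width=18, slack=3)

Answer: 9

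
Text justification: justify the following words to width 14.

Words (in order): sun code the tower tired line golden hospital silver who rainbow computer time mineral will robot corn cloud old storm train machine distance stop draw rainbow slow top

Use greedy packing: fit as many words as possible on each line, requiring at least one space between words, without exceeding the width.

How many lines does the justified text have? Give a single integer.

Answer: 15

Derivation:
Line 1: ['sun', 'code', 'the'] (min_width=12, slack=2)
Line 2: ['tower', 'tired'] (min_width=11, slack=3)
Line 3: ['line', 'golden'] (min_width=11, slack=3)
Line 4: ['hospital'] (min_width=8, slack=6)
Line 5: ['silver', 'who'] (min_width=10, slack=4)
Line 6: ['rainbow'] (min_width=7, slack=7)
Line 7: ['computer', 'time'] (min_width=13, slack=1)
Line 8: ['mineral', 'will'] (min_width=12, slack=2)
Line 9: ['robot', 'corn'] (min_width=10, slack=4)
Line 10: ['cloud', 'old'] (min_width=9, slack=5)
Line 11: ['storm', 'train'] (min_width=11, slack=3)
Line 12: ['machine'] (min_width=7, slack=7)
Line 13: ['distance', 'stop'] (min_width=13, slack=1)
Line 14: ['draw', 'rainbow'] (min_width=12, slack=2)
Line 15: ['slow', 'top'] (min_width=8, slack=6)
Total lines: 15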